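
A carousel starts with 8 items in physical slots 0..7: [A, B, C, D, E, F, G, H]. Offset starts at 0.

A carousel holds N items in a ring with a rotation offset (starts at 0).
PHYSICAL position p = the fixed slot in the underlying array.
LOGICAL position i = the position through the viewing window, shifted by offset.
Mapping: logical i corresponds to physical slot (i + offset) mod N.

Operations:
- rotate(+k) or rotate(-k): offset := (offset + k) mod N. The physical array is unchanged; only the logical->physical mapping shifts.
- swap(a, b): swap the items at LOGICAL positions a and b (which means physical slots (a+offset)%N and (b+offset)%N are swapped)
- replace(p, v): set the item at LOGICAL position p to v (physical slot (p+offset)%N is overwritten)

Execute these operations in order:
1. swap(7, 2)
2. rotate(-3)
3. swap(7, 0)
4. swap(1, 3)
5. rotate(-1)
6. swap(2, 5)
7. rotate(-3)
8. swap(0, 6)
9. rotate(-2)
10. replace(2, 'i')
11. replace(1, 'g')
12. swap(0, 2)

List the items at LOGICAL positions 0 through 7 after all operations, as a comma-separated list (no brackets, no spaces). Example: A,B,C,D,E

Answer: i,g,A,H,D,F,E,B

Derivation:
After op 1 (swap(7, 2)): offset=0, physical=[A,B,H,D,E,F,G,C], logical=[A,B,H,D,E,F,G,C]
After op 2 (rotate(-3)): offset=5, physical=[A,B,H,D,E,F,G,C], logical=[F,G,C,A,B,H,D,E]
After op 3 (swap(7, 0)): offset=5, physical=[A,B,H,D,F,E,G,C], logical=[E,G,C,A,B,H,D,F]
After op 4 (swap(1, 3)): offset=5, physical=[G,B,H,D,F,E,A,C], logical=[E,A,C,G,B,H,D,F]
After op 5 (rotate(-1)): offset=4, physical=[G,B,H,D,F,E,A,C], logical=[F,E,A,C,G,B,H,D]
After op 6 (swap(2, 5)): offset=4, physical=[G,A,H,D,F,E,B,C], logical=[F,E,B,C,G,A,H,D]
After op 7 (rotate(-3)): offset=1, physical=[G,A,H,D,F,E,B,C], logical=[A,H,D,F,E,B,C,G]
After op 8 (swap(0, 6)): offset=1, physical=[G,C,H,D,F,E,B,A], logical=[C,H,D,F,E,B,A,G]
After op 9 (rotate(-2)): offset=7, physical=[G,C,H,D,F,E,B,A], logical=[A,G,C,H,D,F,E,B]
After op 10 (replace(2, 'i')): offset=7, physical=[G,i,H,D,F,E,B,A], logical=[A,G,i,H,D,F,E,B]
After op 11 (replace(1, 'g')): offset=7, physical=[g,i,H,D,F,E,B,A], logical=[A,g,i,H,D,F,E,B]
After op 12 (swap(0, 2)): offset=7, physical=[g,A,H,D,F,E,B,i], logical=[i,g,A,H,D,F,E,B]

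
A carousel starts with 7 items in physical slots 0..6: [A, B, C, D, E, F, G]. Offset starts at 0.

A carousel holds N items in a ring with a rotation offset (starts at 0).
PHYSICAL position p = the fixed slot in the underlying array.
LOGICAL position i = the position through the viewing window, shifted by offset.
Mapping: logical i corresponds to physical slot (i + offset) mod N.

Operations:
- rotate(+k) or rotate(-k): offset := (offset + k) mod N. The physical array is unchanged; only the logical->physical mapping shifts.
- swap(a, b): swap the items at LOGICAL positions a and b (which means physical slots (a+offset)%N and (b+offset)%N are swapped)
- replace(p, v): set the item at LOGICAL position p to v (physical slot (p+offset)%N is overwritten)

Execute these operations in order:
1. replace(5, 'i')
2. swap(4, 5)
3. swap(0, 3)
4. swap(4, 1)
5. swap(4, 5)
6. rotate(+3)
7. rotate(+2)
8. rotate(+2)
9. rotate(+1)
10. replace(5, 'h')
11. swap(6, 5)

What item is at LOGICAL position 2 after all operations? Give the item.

After op 1 (replace(5, 'i')): offset=0, physical=[A,B,C,D,E,i,G], logical=[A,B,C,D,E,i,G]
After op 2 (swap(4, 5)): offset=0, physical=[A,B,C,D,i,E,G], logical=[A,B,C,D,i,E,G]
After op 3 (swap(0, 3)): offset=0, physical=[D,B,C,A,i,E,G], logical=[D,B,C,A,i,E,G]
After op 4 (swap(4, 1)): offset=0, physical=[D,i,C,A,B,E,G], logical=[D,i,C,A,B,E,G]
After op 5 (swap(4, 5)): offset=0, physical=[D,i,C,A,E,B,G], logical=[D,i,C,A,E,B,G]
After op 6 (rotate(+3)): offset=3, physical=[D,i,C,A,E,B,G], logical=[A,E,B,G,D,i,C]
After op 7 (rotate(+2)): offset=5, physical=[D,i,C,A,E,B,G], logical=[B,G,D,i,C,A,E]
After op 8 (rotate(+2)): offset=0, physical=[D,i,C,A,E,B,G], logical=[D,i,C,A,E,B,G]
After op 9 (rotate(+1)): offset=1, physical=[D,i,C,A,E,B,G], logical=[i,C,A,E,B,G,D]
After op 10 (replace(5, 'h')): offset=1, physical=[D,i,C,A,E,B,h], logical=[i,C,A,E,B,h,D]
After op 11 (swap(6, 5)): offset=1, physical=[h,i,C,A,E,B,D], logical=[i,C,A,E,B,D,h]

Answer: A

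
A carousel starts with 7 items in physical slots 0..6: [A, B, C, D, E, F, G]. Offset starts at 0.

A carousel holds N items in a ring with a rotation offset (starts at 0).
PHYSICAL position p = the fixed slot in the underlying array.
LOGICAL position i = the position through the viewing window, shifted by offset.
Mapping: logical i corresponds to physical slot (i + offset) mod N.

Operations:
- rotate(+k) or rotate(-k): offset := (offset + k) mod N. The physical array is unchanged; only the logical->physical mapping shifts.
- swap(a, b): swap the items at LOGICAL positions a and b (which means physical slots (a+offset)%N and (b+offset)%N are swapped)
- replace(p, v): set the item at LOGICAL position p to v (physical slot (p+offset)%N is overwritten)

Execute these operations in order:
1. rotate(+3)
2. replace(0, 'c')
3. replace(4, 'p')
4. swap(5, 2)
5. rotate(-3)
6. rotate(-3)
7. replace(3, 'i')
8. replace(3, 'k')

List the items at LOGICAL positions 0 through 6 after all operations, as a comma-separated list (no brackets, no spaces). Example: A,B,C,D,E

After op 1 (rotate(+3)): offset=3, physical=[A,B,C,D,E,F,G], logical=[D,E,F,G,A,B,C]
After op 2 (replace(0, 'c')): offset=3, physical=[A,B,C,c,E,F,G], logical=[c,E,F,G,A,B,C]
After op 3 (replace(4, 'p')): offset=3, physical=[p,B,C,c,E,F,G], logical=[c,E,F,G,p,B,C]
After op 4 (swap(5, 2)): offset=3, physical=[p,F,C,c,E,B,G], logical=[c,E,B,G,p,F,C]
After op 5 (rotate(-3)): offset=0, physical=[p,F,C,c,E,B,G], logical=[p,F,C,c,E,B,G]
After op 6 (rotate(-3)): offset=4, physical=[p,F,C,c,E,B,G], logical=[E,B,G,p,F,C,c]
After op 7 (replace(3, 'i')): offset=4, physical=[i,F,C,c,E,B,G], logical=[E,B,G,i,F,C,c]
After op 8 (replace(3, 'k')): offset=4, physical=[k,F,C,c,E,B,G], logical=[E,B,G,k,F,C,c]

Answer: E,B,G,k,F,C,c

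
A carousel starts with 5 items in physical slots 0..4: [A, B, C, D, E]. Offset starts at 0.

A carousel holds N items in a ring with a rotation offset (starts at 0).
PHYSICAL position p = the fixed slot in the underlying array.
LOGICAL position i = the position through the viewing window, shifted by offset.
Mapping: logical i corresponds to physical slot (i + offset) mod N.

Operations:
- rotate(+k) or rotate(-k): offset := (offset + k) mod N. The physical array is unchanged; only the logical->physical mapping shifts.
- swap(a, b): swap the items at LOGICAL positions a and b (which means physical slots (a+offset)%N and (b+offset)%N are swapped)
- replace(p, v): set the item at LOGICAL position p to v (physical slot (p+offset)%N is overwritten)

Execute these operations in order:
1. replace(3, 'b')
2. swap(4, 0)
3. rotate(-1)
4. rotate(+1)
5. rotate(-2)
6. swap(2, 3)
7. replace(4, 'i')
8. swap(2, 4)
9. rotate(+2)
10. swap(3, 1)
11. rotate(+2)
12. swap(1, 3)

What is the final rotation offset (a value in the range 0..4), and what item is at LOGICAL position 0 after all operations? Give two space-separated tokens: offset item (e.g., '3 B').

Answer: 2 B

Derivation:
After op 1 (replace(3, 'b')): offset=0, physical=[A,B,C,b,E], logical=[A,B,C,b,E]
After op 2 (swap(4, 0)): offset=0, physical=[E,B,C,b,A], logical=[E,B,C,b,A]
After op 3 (rotate(-1)): offset=4, physical=[E,B,C,b,A], logical=[A,E,B,C,b]
After op 4 (rotate(+1)): offset=0, physical=[E,B,C,b,A], logical=[E,B,C,b,A]
After op 5 (rotate(-2)): offset=3, physical=[E,B,C,b,A], logical=[b,A,E,B,C]
After op 6 (swap(2, 3)): offset=3, physical=[B,E,C,b,A], logical=[b,A,B,E,C]
After op 7 (replace(4, 'i')): offset=3, physical=[B,E,i,b,A], logical=[b,A,B,E,i]
After op 8 (swap(2, 4)): offset=3, physical=[i,E,B,b,A], logical=[b,A,i,E,B]
After op 9 (rotate(+2)): offset=0, physical=[i,E,B,b,A], logical=[i,E,B,b,A]
After op 10 (swap(3, 1)): offset=0, physical=[i,b,B,E,A], logical=[i,b,B,E,A]
After op 11 (rotate(+2)): offset=2, physical=[i,b,B,E,A], logical=[B,E,A,i,b]
After op 12 (swap(1, 3)): offset=2, physical=[E,b,B,i,A], logical=[B,i,A,E,b]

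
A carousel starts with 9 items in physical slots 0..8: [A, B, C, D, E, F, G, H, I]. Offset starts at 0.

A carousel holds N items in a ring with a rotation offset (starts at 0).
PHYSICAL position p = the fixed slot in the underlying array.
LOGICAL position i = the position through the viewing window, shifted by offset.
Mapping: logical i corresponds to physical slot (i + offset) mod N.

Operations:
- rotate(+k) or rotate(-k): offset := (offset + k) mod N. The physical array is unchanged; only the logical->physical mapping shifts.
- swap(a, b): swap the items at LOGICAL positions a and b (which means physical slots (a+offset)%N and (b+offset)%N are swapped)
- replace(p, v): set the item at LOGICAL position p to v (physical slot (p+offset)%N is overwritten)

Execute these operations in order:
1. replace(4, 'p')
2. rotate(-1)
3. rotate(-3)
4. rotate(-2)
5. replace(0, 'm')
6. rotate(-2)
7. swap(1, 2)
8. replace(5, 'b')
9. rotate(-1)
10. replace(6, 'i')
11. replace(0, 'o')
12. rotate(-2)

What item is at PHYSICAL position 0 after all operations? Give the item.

After op 1 (replace(4, 'p')): offset=0, physical=[A,B,C,D,p,F,G,H,I], logical=[A,B,C,D,p,F,G,H,I]
After op 2 (rotate(-1)): offset=8, physical=[A,B,C,D,p,F,G,H,I], logical=[I,A,B,C,D,p,F,G,H]
After op 3 (rotate(-3)): offset=5, physical=[A,B,C,D,p,F,G,H,I], logical=[F,G,H,I,A,B,C,D,p]
After op 4 (rotate(-2)): offset=3, physical=[A,B,C,D,p,F,G,H,I], logical=[D,p,F,G,H,I,A,B,C]
After op 5 (replace(0, 'm')): offset=3, physical=[A,B,C,m,p,F,G,H,I], logical=[m,p,F,G,H,I,A,B,C]
After op 6 (rotate(-2)): offset=1, physical=[A,B,C,m,p,F,G,H,I], logical=[B,C,m,p,F,G,H,I,A]
After op 7 (swap(1, 2)): offset=1, physical=[A,B,m,C,p,F,G,H,I], logical=[B,m,C,p,F,G,H,I,A]
After op 8 (replace(5, 'b')): offset=1, physical=[A,B,m,C,p,F,b,H,I], logical=[B,m,C,p,F,b,H,I,A]
After op 9 (rotate(-1)): offset=0, physical=[A,B,m,C,p,F,b,H,I], logical=[A,B,m,C,p,F,b,H,I]
After op 10 (replace(6, 'i')): offset=0, physical=[A,B,m,C,p,F,i,H,I], logical=[A,B,m,C,p,F,i,H,I]
After op 11 (replace(0, 'o')): offset=0, physical=[o,B,m,C,p,F,i,H,I], logical=[o,B,m,C,p,F,i,H,I]
After op 12 (rotate(-2)): offset=7, physical=[o,B,m,C,p,F,i,H,I], logical=[H,I,o,B,m,C,p,F,i]

Answer: o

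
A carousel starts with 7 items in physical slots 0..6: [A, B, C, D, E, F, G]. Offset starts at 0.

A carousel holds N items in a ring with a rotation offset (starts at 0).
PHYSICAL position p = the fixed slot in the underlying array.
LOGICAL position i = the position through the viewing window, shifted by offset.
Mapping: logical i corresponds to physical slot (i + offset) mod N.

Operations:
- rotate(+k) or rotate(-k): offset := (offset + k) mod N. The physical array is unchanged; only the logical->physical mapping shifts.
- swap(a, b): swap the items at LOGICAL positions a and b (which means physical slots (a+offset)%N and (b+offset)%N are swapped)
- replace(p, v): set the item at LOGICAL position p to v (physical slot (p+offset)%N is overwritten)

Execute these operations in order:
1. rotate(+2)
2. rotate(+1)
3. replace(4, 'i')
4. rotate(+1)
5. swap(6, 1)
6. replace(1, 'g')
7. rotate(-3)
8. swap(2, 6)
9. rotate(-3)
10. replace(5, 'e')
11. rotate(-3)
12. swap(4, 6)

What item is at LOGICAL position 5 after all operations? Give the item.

After op 1 (rotate(+2)): offset=2, physical=[A,B,C,D,E,F,G], logical=[C,D,E,F,G,A,B]
After op 2 (rotate(+1)): offset=3, physical=[A,B,C,D,E,F,G], logical=[D,E,F,G,A,B,C]
After op 3 (replace(4, 'i')): offset=3, physical=[i,B,C,D,E,F,G], logical=[D,E,F,G,i,B,C]
After op 4 (rotate(+1)): offset=4, physical=[i,B,C,D,E,F,G], logical=[E,F,G,i,B,C,D]
After op 5 (swap(6, 1)): offset=4, physical=[i,B,C,F,E,D,G], logical=[E,D,G,i,B,C,F]
After op 6 (replace(1, 'g')): offset=4, physical=[i,B,C,F,E,g,G], logical=[E,g,G,i,B,C,F]
After op 7 (rotate(-3)): offset=1, physical=[i,B,C,F,E,g,G], logical=[B,C,F,E,g,G,i]
After op 8 (swap(2, 6)): offset=1, physical=[F,B,C,i,E,g,G], logical=[B,C,i,E,g,G,F]
After op 9 (rotate(-3)): offset=5, physical=[F,B,C,i,E,g,G], logical=[g,G,F,B,C,i,E]
After op 10 (replace(5, 'e')): offset=5, physical=[F,B,C,e,E,g,G], logical=[g,G,F,B,C,e,E]
After op 11 (rotate(-3)): offset=2, physical=[F,B,C,e,E,g,G], logical=[C,e,E,g,G,F,B]
After op 12 (swap(4, 6)): offset=2, physical=[F,G,C,e,E,g,B], logical=[C,e,E,g,B,F,G]

Answer: F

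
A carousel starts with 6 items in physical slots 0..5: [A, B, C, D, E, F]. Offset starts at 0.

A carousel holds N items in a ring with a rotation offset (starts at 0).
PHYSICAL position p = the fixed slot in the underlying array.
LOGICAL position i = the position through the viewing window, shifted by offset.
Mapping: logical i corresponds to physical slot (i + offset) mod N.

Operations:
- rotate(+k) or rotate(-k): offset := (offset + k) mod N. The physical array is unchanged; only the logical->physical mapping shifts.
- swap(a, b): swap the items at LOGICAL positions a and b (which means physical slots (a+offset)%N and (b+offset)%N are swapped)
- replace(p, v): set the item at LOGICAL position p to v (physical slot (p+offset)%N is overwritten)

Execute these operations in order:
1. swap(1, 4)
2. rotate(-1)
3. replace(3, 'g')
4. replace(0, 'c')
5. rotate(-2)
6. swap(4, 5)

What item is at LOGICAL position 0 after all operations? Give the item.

After op 1 (swap(1, 4)): offset=0, physical=[A,E,C,D,B,F], logical=[A,E,C,D,B,F]
After op 2 (rotate(-1)): offset=5, physical=[A,E,C,D,B,F], logical=[F,A,E,C,D,B]
After op 3 (replace(3, 'g')): offset=5, physical=[A,E,g,D,B,F], logical=[F,A,E,g,D,B]
After op 4 (replace(0, 'c')): offset=5, physical=[A,E,g,D,B,c], logical=[c,A,E,g,D,B]
After op 5 (rotate(-2)): offset=3, physical=[A,E,g,D,B,c], logical=[D,B,c,A,E,g]
After op 6 (swap(4, 5)): offset=3, physical=[A,g,E,D,B,c], logical=[D,B,c,A,g,E]

Answer: D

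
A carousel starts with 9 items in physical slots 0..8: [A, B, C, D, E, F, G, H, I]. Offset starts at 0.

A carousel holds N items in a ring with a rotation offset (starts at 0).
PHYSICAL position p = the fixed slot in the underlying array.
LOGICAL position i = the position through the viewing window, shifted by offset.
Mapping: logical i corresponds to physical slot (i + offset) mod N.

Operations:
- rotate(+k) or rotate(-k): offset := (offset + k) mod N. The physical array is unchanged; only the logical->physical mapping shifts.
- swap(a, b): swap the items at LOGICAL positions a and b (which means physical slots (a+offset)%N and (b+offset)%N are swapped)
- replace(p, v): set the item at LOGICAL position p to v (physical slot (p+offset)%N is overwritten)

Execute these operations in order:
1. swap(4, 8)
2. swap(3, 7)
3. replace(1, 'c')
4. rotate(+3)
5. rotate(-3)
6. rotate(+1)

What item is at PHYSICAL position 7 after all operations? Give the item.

Answer: D

Derivation:
After op 1 (swap(4, 8)): offset=0, physical=[A,B,C,D,I,F,G,H,E], logical=[A,B,C,D,I,F,G,H,E]
After op 2 (swap(3, 7)): offset=0, physical=[A,B,C,H,I,F,G,D,E], logical=[A,B,C,H,I,F,G,D,E]
After op 3 (replace(1, 'c')): offset=0, physical=[A,c,C,H,I,F,G,D,E], logical=[A,c,C,H,I,F,G,D,E]
After op 4 (rotate(+3)): offset=3, physical=[A,c,C,H,I,F,G,D,E], logical=[H,I,F,G,D,E,A,c,C]
After op 5 (rotate(-3)): offset=0, physical=[A,c,C,H,I,F,G,D,E], logical=[A,c,C,H,I,F,G,D,E]
After op 6 (rotate(+1)): offset=1, physical=[A,c,C,H,I,F,G,D,E], logical=[c,C,H,I,F,G,D,E,A]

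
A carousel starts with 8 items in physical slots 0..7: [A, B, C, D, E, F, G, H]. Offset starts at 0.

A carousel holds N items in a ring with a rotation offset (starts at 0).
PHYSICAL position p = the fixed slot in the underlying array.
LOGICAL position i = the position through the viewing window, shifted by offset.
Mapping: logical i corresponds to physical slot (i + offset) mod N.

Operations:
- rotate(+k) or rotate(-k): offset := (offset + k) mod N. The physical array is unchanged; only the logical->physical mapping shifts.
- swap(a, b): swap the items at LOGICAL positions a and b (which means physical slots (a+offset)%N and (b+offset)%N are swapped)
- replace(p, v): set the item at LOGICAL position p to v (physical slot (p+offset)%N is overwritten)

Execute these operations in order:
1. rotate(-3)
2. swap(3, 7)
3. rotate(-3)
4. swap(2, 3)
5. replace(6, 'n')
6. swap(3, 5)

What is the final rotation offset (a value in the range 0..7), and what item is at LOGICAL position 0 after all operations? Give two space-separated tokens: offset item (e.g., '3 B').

Answer: 2 C

Derivation:
After op 1 (rotate(-3)): offset=5, physical=[A,B,C,D,E,F,G,H], logical=[F,G,H,A,B,C,D,E]
After op 2 (swap(3, 7)): offset=5, physical=[E,B,C,D,A,F,G,H], logical=[F,G,H,E,B,C,D,A]
After op 3 (rotate(-3)): offset=2, physical=[E,B,C,D,A,F,G,H], logical=[C,D,A,F,G,H,E,B]
After op 4 (swap(2, 3)): offset=2, physical=[E,B,C,D,F,A,G,H], logical=[C,D,F,A,G,H,E,B]
After op 5 (replace(6, 'n')): offset=2, physical=[n,B,C,D,F,A,G,H], logical=[C,D,F,A,G,H,n,B]
After op 6 (swap(3, 5)): offset=2, physical=[n,B,C,D,F,H,G,A], logical=[C,D,F,H,G,A,n,B]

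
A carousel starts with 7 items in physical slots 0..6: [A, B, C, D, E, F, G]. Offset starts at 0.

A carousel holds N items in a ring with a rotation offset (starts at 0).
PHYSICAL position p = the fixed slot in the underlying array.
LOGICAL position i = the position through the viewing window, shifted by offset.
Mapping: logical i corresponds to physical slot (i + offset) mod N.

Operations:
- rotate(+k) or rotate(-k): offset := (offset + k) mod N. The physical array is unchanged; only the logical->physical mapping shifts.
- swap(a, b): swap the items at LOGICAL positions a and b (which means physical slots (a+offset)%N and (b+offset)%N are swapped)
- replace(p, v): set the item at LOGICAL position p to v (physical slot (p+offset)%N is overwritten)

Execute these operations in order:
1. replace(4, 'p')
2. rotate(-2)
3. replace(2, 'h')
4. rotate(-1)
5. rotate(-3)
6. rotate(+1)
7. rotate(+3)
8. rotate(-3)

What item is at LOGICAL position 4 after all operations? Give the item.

After op 1 (replace(4, 'p')): offset=0, physical=[A,B,C,D,p,F,G], logical=[A,B,C,D,p,F,G]
After op 2 (rotate(-2)): offset=5, physical=[A,B,C,D,p,F,G], logical=[F,G,A,B,C,D,p]
After op 3 (replace(2, 'h')): offset=5, physical=[h,B,C,D,p,F,G], logical=[F,G,h,B,C,D,p]
After op 4 (rotate(-1)): offset=4, physical=[h,B,C,D,p,F,G], logical=[p,F,G,h,B,C,D]
After op 5 (rotate(-3)): offset=1, physical=[h,B,C,D,p,F,G], logical=[B,C,D,p,F,G,h]
After op 6 (rotate(+1)): offset=2, physical=[h,B,C,D,p,F,G], logical=[C,D,p,F,G,h,B]
After op 7 (rotate(+3)): offset=5, physical=[h,B,C,D,p,F,G], logical=[F,G,h,B,C,D,p]
After op 8 (rotate(-3)): offset=2, physical=[h,B,C,D,p,F,G], logical=[C,D,p,F,G,h,B]

Answer: G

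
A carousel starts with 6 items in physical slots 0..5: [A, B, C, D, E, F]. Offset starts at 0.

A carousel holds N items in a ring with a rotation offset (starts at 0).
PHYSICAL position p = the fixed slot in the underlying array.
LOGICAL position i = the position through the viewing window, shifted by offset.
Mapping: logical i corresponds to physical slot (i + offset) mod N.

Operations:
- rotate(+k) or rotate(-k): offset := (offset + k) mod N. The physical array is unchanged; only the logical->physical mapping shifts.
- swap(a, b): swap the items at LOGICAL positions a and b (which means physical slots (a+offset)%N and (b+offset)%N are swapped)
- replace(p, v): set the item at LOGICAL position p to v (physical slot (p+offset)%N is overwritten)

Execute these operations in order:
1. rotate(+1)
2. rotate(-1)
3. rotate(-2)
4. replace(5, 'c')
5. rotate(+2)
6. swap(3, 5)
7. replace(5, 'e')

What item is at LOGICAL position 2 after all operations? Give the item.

Answer: C

Derivation:
After op 1 (rotate(+1)): offset=1, physical=[A,B,C,D,E,F], logical=[B,C,D,E,F,A]
After op 2 (rotate(-1)): offset=0, physical=[A,B,C,D,E,F], logical=[A,B,C,D,E,F]
After op 3 (rotate(-2)): offset=4, physical=[A,B,C,D,E,F], logical=[E,F,A,B,C,D]
After op 4 (replace(5, 'c')): offset=4, physical=[A,B,C,c,E,F], logical=[E,F,A,B,C,c]
After op 5 (rotate(+2)): offset=0, physical=[A,B,C,c,E,F], logical=[A,B,C,c,E,F]
After op 6 (swap(3, 5)): offset=0, physical=[A,B,C,F,E,c], logical=[A,B,C,F,E,c]
After op 7 (replace(5, 'e')): offset=0, physical=[A,B,C,F,E,e], logical=[A,B,C,F,E,e]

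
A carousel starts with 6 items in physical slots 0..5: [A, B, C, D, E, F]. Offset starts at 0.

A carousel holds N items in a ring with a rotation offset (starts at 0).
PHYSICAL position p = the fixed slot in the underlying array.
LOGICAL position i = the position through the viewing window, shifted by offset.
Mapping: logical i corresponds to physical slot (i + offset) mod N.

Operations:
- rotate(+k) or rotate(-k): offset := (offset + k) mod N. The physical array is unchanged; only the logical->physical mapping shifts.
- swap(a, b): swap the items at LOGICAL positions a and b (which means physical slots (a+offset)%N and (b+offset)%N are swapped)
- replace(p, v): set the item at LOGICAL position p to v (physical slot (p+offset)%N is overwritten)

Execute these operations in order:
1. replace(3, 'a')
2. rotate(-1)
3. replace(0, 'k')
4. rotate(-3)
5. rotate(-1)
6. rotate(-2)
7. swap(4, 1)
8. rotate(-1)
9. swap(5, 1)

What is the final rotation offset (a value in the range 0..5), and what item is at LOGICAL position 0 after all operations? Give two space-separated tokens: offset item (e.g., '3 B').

Answer: 4 E

Derivation:
After op 1 (replace(3, 'a')): offset=0, physical=[A,B,C,a,E,F], logical=[A,B,C,a,E,F]
After op 2 (rotate(-1)): offset=5, physical=[A,B,C,a,E,F], logical=[F,A,B,C,a,E]
After op 3 (replace(0, 'k')): offset=5, physical=[A,B,C,a,E,k], logical=[k,A,B,C,a,E]
After op 4 (rotate(-3)): offset=2, physical=[A,B,C,a,E,k], logical=[C,a,E,k,A,B]
After op 5 (rotate(-1)): offset=1, physical=[A,B,C,a,E,k], logical=[B,C,a,E,k,A]
After op 6 (rotate(-2)): offset=5, physical=[A,B,C,a,E,k], logical=[k,A,B,C,a,E]
After op 7 (swap(4, 1)): offset=5, physical=[a,B,C,A,E,k], logical=[k,a,B,C,A,E]
After op 8 (rotate(-1)): offset=4, physical=[a,B,C,A,E,k], logical=[E,k,a,B,C,A]
After op 9 (swap(5, 1)): offset=4, physical=[a,B,C,k,E,A], logical=[E,A,a,B,C,k]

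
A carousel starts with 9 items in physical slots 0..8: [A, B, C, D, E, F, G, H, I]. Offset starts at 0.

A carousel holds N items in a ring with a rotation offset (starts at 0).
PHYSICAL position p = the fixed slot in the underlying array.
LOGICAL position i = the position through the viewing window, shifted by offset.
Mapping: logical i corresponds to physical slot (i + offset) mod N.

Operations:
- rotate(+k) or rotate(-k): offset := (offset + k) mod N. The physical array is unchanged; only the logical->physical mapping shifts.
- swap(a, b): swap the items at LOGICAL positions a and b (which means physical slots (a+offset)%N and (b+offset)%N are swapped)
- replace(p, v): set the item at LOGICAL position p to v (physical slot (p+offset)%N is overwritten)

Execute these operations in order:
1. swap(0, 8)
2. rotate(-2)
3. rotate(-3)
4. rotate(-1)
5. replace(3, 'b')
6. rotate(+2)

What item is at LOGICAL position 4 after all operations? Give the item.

Answer: I

Derivation:
After op 1 (swap(0, 8)): offset=0, physical=[I,B,C,D,E,F,G,H,A], logical=[I,B,C,D,E,F,G,H,A]
After op 2 (rotate(-2)): offset=7, physical=[I,B,C,D,E,F,G,H,A], logical=[H,A,I,B,C,D,E,F,G]
After op 3 (rotate(-3)): offset=4, physical=[I,B,C,D,E,F,G,H,A], logical=[E,F,G,H,A,I,B,C,D]
After op 4 (rotate(-1)): offset=3, physical=[I,B,C,D,E,F,G,H,A], logical=[D,E,F,G,H,A,I,B,C]
After op 5 (replace(3, 'b')): offset=3, physical=[I,B,C,D,E,F,b,H,A], logical=[D,E,F,b,H,A,I,B,C]
After op 6 (rotate(+2)): offset=5, physical=[I,B,C,D,E,F,b,H,A], logical=[F,b,H,A,I,B,C,D,E]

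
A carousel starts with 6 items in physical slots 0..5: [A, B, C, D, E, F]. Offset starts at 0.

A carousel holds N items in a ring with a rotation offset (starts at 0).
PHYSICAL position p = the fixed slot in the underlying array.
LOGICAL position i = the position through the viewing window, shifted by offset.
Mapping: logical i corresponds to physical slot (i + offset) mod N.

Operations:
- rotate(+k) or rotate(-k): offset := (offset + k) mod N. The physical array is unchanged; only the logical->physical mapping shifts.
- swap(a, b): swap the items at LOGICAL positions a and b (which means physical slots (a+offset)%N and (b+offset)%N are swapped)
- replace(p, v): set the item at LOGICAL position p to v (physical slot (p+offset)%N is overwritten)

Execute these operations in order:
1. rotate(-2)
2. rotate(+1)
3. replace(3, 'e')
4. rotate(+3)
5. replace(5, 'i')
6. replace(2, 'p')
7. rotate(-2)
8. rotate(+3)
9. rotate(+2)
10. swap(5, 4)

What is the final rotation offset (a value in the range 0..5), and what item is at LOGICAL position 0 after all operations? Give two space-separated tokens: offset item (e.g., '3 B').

After op 1 (rotate(-2)): offset=4, physical=[A,B,C,D,E,F], logical=[E,F,A,B,C,D]
After op 2 (rotate(+1)): offset=5, physical=[A,B,C,D,E,F], logical=[F,A,B,C,D,E]
After op 3 (replace(3, 'e')): offset=5, physical=[A,B,e,D,E,F], logical=[F,A,B,e,D,E]
After op 4 (rotate(+3)): offset=2, physical=[A,B,e,D,E,F], logical=[e,D,E,F,A,B]
After op 5 (replace(5, 'i')): offset=2, physical=[A,i,e,D,E,F], logical=[e,D,E,F,A,i]
After op 6 (replace(2, 'p')): offset=2, physical=[A,i,e,D,p,F], logical=[e,D,p,F,A,i]
After op 7 (rotate(-2)): offset=0, physical=[A,i,e,D,p,F], logical=[A,i,e,D,p,F]
After op 8 (rotate(+3)): offset=3, physical=[A,i,e,D,p,F], logical=[D,p,F,A,i,e]
After op 9 (rotate(+2)): offset=5, physical=[A,i,e,D,p,F], logical=[F,A,i,e,D,p]
After op 10 (swap(5, 4)): offset=5, physical=[A,i,e,p,D,F], logical=[F,A,i,e,p,D]

Answer: 5 F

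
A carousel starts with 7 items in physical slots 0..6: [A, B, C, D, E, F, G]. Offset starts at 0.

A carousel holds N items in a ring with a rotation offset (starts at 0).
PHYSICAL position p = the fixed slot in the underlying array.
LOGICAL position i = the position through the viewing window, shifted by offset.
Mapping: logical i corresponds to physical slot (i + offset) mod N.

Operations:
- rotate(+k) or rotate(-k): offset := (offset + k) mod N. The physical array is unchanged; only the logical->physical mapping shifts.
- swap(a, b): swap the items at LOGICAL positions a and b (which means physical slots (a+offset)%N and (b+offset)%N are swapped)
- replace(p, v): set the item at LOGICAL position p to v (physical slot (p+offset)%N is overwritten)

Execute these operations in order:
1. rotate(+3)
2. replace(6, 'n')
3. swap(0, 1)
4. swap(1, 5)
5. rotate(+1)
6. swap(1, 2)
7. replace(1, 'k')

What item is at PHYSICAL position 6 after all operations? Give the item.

After op 1 (rotate(+3)): offset=3, physical=[A,B,C,D,E,F,G], logical=[D,E,F,G,A,B,C]
After op 2 (replace(6, 'n')): offset=3, physical=[A,B,n,D,E,F,G], logical=[D,E,F,G,A,B,n]
After op 3 (swap(0, 1)): offset=3, physical=[A,B,n,E,D,F,G], logical=[E,D,F,G,A,B,n]
After op 4 (swap(1, 5)): offset=3, physical=[A,D,n,E,B,F,G], logical=[E,B,F,G,A,D,n]
After op 5 (rotate(+1)): offset=4, physical=[A,D,n,E,B,F,G], logical=[B,F,G,A,D,n,E]
After op 6 (swap(1, 2)): offset=4, physical=[A,D,n,E,B,G,F], logical=[B,G,F,A,D,n,E]
After op 7 (replace(1, 'k')): offset=4, physical=[A,D,n,E,B,k,F], logical=[B,k,F,A,D,n,E]

Answer: F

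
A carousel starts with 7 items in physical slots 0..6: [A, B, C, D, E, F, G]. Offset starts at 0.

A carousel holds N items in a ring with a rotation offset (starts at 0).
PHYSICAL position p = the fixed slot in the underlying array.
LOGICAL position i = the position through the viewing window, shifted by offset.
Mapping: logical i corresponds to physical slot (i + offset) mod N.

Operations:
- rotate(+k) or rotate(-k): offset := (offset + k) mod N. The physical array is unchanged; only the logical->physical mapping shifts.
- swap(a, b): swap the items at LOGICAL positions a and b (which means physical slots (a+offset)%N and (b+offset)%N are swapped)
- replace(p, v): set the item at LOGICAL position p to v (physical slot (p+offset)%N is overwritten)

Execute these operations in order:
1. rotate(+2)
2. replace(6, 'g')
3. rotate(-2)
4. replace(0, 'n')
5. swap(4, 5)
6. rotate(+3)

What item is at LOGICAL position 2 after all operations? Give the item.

After op 1 (rotate(+2)): offset=2, physical=[A,B,C,D,E,F,G], logical=[C,D,E,F,G,A,B]
After op 2 (replace(6, 'g')): offset=2, physical=[A,g,C,D,E,F,G], logical=[C,D,E,F,G,A,g]
After op 3 (rotate(-2)): offset=0, physical=[A,g,C,D,E,F,G], logical=[A,g,C,D,E,F,G]
After op 4 (replace(0, 'n')): offset=0, physical=[n,g,C,D,E,F,G], logical=[n,g,C,D,E,F,G]
After op 5 (swap(4, 5)): offset=0, physical=[n,g,C,D,F,E,G], logical=[n,g,C,D,F,E,G]
After op 6 (rotate(+3)): offset=3, physical=[n,g,C,D,F,E,G], logical=[D,F,E,G,n,g,C]

Answer: E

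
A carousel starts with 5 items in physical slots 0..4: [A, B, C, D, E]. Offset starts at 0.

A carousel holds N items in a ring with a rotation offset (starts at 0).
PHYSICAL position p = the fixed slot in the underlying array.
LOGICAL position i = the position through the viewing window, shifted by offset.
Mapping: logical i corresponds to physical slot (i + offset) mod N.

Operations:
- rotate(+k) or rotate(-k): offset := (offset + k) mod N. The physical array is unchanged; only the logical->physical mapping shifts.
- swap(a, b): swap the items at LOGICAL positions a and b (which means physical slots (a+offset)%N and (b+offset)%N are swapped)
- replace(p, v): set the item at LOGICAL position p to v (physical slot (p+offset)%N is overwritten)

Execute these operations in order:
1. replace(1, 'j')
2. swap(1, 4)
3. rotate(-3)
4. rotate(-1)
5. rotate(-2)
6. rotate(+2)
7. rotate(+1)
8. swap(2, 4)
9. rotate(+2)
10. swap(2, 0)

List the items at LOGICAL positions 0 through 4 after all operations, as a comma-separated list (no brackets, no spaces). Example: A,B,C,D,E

Answer: j,A,E,C,D

Derivation:
After op 1 (replace(1, 'j')): offset=0, physical=[A,j,C,D,E], logical=[A,j,C,D,E]
After op 2 (swap(1, 4)): offset=0, physical=[A,E,C,D,j], logical=[A,E,C,D,j]
After op 3 (rotate(-3)): offset=2, physical=[A,E,C,D,j], logical=[C,D,j,A,E]
After op 4 (rotate(-1)): offset=1, physical=[A,E,C,D,j], logical=[E,C,D,j,A]
After op 5 (rotate(-2)): offset=4, physical=[A,E,C,D,j], logical=[j,A,E,C,D]
After op 6 (rotate(+2)): offset=1, physical=[A,E,C,D,j], logical=[E,C,D,j,A]
After op 7 (rotate(+1)): offset=2, physical=[A,E,C,D,j], logical=[C,D,j,A,E]
After op 8 (swap(2, 4)): offset=2, physical=[A,j,C,D,E], logical=[C,D,E,A,j]
After op 9 (rotate(+2)): offset=4, physical=[A,j,C,D,E], logical=[E,A,j,C,D]
After op 10 (swap(2, 0)): offset=4, physical=[A,E,C,D,j], logical=[j,A,E,C,D]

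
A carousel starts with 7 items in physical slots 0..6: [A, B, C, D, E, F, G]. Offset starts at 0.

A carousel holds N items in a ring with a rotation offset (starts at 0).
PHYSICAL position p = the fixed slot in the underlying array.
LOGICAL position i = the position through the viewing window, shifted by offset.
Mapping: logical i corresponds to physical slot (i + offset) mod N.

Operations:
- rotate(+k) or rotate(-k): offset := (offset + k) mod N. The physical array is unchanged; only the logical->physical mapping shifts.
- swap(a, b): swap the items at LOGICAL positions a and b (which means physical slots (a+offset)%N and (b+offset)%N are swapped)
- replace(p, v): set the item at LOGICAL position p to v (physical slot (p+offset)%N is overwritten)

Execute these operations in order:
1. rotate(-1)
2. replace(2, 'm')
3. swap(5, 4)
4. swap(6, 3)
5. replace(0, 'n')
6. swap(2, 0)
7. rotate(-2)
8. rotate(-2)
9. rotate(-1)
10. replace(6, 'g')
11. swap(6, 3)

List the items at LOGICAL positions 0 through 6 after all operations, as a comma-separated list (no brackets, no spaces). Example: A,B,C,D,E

Answer: n,F,E,g,C,m,D

Derivation:
After op 1 (rotate(-1)): offset=6, physical=[A,B,C,D,E,F,G], logical=[G,A,B,C,D,E,F]
After op 2 (replace(2, 'm')): offset=6, physical=[A,m,C,D,E,F,G], logical=[G,A,m,C,D,E,F]
After op 3 (swap(5, 4)): offset=6, physical=[A,m,C,E,D,F,G], logical=[G,A,m,C,E,D,F]
After op 4 (swap(6, 3)): offset=6, physical=[A,m,F,E,D,C,G], logical=[G,A,m,F,E,D,C]
After op 5 (replace(0, 'n')): offset=6, physical=[A,m,F,E,D,C,n], logical=[n,A,m,F,E,D,C]
After op 6 (swap(2, 0)): offset=6, physical=[A,n,F,E,D,C,m], logical=[m,A,n,F,E,D,C]
After op 7 (rotate(-2)): offset=4, physical=[A,n,F,E,D,C,m], logical=[D,C,m,A,n,F,E]
After op 8 (rotate(-2)): offset=2, physical=[A,n,F,E,D,C,m], logical=[F,E,D,C,m,A,n]
After op 9 (rotate(-1)): offset=1, physical=[A,n,F,E,D,C,m], logical=[n,F,E,D,C,m,A]
After op 10 (replace(6, 'g')): offset=1, physical=[g,n,F,E,D,C,m], logical=[n,F,E,D,C,m,g]
After op 11 (swap(6, 3)): offset=1, physical=[D,n,F,E,g,C,m], logical=[n,F,E,g,C,m,D]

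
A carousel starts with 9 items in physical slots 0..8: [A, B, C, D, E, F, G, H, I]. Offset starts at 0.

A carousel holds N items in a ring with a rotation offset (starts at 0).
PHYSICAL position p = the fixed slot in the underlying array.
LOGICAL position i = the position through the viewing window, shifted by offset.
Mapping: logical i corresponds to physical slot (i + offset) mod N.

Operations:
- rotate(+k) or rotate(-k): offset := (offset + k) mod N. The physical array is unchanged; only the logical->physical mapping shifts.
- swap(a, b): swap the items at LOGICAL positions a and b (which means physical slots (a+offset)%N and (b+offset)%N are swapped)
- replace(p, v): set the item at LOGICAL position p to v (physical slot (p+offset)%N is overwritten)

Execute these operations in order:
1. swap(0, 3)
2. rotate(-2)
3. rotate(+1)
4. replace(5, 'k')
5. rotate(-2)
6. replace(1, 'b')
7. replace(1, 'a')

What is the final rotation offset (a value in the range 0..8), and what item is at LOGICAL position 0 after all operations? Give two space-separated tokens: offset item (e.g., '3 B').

Answer: 6 G

Derivation:
After op 1 (swap(0, 3)): offset=0, physical=[D,B,C,A,E,F,G,H,I], logical=[D,B,C,A,E,F,G,H,I]
After op 2 (rotate(-2)): offset=7, physical=[D,B,C,A,E,F,G,H,I], logical=[H,I,D,B,C,A,E,F,G]
After op 3 (rotate(+1)): offset=8, physical=[D,B,C,A,E,F,G,H,I], logical=[I,D,B,C,A,E,F,G,H]
After op 4 (replace(5, 'k')): offset=8, physical=[D,B,C,A,k,F,G,H,I], logical=[I,D,B,C,A,k,F,G,H]
After op 5 (rotate(-2)): offset=6, physical=[D,B,C,A,k,F,G,H,I], logical=[G,H,I,D,B,C,A,k,F]
After op 6 (replace(1, 'b')): offset=6, physical=[D,B,C,A,k,F,G,b,I], logical=[G,b,I,D,B,C,A,k,F]
After op 7 (replace(1, 'a')): offset=6, physical=[D,B,C,A,k,F,G,a,I], logical=[G,a,I,D,B,C,A,k,F]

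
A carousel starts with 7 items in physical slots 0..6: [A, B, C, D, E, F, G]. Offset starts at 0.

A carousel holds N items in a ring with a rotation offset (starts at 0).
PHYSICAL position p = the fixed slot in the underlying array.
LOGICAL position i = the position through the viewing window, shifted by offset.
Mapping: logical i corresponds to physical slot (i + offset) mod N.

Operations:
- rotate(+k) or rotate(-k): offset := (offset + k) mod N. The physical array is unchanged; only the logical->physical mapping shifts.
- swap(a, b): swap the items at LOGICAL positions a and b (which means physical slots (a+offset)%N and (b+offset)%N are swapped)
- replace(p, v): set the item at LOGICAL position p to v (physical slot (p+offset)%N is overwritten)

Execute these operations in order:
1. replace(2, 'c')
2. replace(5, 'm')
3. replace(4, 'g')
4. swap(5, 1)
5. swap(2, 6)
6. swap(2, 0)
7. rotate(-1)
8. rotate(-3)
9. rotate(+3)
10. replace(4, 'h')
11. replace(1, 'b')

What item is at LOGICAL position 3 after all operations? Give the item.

Answer: A

Derivation:
After op 1 (replace(2, 'c')): offset=0, physical=[A,B,c,D,E,F,G], logical=[A,B,c,D,E,F,G]
After op 2 (replace(5, 'm')): offset=0, physical=[A,B,c,D,E,m,G], logical=[A,B,c,D,E,m,G]
After op 3 (replace(4, 'g')): offset=0, physical=[A,B,c,D,g,m,G], logical=[A,B,c,D,g,m,G]
After op 4 (swap(5, 1)): offset=0, physical=[A,m,c,D,g,B,G], logical=[A,m,c,D,g,B,G]
After op 5 (swap(2, 6)): offset=0, physical=[A,m,G,D,g,B,c], logical=[A,m,G,D,g,B,c]
After op 6 (swap(2, 0)): offset=0, physical=[G,m,A,D,g,B,c], logical=[G,m,A,D,g,B,c]
After op 7 (rotate(-1)): offset=6, physical=[G,m,A,D,g,B,c], logical=[c,G,m,A,D,g,B]
After op 8 (rotate(-3)): offset=3, physical=[G,m,A,D,g,B,c], logical=[D,g,B,c,G,m,A]
After op 9 (rotate(+3)): offset=6, physical=[G,m,A,D,g,B,c], logical=[c,G,m,A,D,g,B]
After op 10 (replace(4, 'h')): offset=6, physical=[G,m,A,h,g,B,c], logical=[c,G,m,A,h,g,B]
After op 11 (replace(1, 'b')): offset=6, physical=[b,m,A,h,g,B,c], logical=[c,b,m,A,h,g,B]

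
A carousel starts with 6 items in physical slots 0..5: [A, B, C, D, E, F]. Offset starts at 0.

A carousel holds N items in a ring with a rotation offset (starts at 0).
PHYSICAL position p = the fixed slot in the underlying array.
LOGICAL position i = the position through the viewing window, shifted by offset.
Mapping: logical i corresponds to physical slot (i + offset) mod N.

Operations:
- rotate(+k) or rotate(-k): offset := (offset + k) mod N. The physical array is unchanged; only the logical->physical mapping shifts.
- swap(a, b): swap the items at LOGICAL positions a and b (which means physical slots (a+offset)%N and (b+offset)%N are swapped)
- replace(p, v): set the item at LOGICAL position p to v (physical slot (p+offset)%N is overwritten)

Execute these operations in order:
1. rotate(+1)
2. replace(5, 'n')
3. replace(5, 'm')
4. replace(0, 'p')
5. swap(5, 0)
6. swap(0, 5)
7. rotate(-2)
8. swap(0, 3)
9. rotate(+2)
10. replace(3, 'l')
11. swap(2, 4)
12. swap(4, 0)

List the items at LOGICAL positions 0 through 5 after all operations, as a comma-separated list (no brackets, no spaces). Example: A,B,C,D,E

After op 1 (rotate(+1)): offset=1, physical=[A,B,C,D,E,F], logical=[B,C,D,E,F,A]
After op 2 (replace(5, 'n')): offset=1, physical=[n,B,C,D,E,F], logical=[B,C,D,E,F,n]
After op 3 (replace(5, 'm')): offset=1, physical=[m,B,C,D,E,F], logical=[B,C,D,E,F,m]
After op 4 (replace(0, 'p')): offset=1, physical=[m,p,C,D,E,F], logical=[p,C,D,E,F,m]
After op 5 (swap(5, 0)): offset=1, physical=[p,m,C,D,E,F], logical=[m,C,D,E,F,p]
After op 6 (swap(0, 5)): offset=1, physical=[m,p,C,D,E,F], logical=[p,C,D,E,F,m]
After op 7 (rotate(-2)): offset=5, physical=[m,p,C,D,E,F], logical=[F,m,p,C,D,E]
After op 8 (swap(0, 3)): offset=5, physical=[m,p,F,D,E,C], logical=[C,m,p,F,D,E]
After op 9 (rotate(+2)): offset=1, physical=[m,p,F,D,E,C], logical=[p,F,D,E,C,m]
After op 10 (replace(3, 'l')): offset=1, physical=[m,p,F,D,l,C], logical=[p,F,D,l,C,m]
After op 11 (swap(2, 4)): offset=1, physical=[m,p,F,C,l,D], logical=[p,F,C,l,D,m]
After op 12 (swap(4, 0)): offset=1, physical=[m,D,F,C,l,p], logical=[D,F,C,l,p,m]

Answer: D,F,C,l,p,m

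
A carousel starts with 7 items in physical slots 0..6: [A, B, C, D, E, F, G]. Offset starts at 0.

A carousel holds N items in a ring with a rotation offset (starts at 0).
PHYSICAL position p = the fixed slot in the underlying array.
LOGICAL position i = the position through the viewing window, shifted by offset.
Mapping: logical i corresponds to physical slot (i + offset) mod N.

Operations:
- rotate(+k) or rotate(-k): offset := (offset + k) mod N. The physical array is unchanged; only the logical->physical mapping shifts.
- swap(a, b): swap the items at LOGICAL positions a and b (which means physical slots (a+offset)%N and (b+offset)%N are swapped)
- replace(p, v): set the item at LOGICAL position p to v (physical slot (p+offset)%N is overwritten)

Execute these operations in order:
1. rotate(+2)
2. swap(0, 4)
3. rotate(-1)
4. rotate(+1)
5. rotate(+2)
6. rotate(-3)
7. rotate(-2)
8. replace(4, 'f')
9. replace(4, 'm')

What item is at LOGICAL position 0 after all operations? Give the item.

After op 1 (rotate(+2)): offset=2, physical=[A,B,C,D,E,F,G], logical=[C,D,E,F,G,A,B]
After op 2 (swap(0, 4)): offset=2, physical=[A,B,G,D,E,F,C], logical=[G,D,E,F,C,A,B]
After op 3 (rotate(-1)): offset=1, physical=[A,B,G,D,E,F,C], logical=[B,G,D,E,F,C,A]
After op 4 (rotate(+1)): offset=2, physical=[A,B,G,D,E,F,C], logical=[G,D,E,F,C,A,B]
After op 5 (rotate(+2)): offset=4, physical=[A,B,G,D,E,F,C], logical=[E,F,C,A,B,G,D]
After op 6 (rotate(-3)): offset=1, physical=[A,B,G,D,E,F,C], logical=[B,G,D,E,F,C,A]
After op 7 (rotate(-2)): offset=6, physical=[A,B,G,D,E,F,C], logical=[C,A,B,G,D,E,F]
After op 8 (replace(4, 'f')): offset=6, physical=[A,B,G,f,E,F,C], logical=[C,A,B,G,f,E,F]
After op 9 (replace(4, 'm')): offset=6, physical=[A,B,G,m,E,F,C], logical=[C,A,B,G,m,E,F]

Answer: C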